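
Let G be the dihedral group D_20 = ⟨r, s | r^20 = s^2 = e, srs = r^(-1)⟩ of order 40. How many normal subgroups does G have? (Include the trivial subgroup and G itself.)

9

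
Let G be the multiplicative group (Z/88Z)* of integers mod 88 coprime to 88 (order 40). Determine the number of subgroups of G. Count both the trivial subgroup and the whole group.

|G| = 40, so by Lagrange every subgroup order divides 40. Divisors: 1, 2, 4, 5, 8, 10, 20, 40.
Subgroups by order — order 1: 1; order 2: 7; order 4: 7; order 5: 1; order 8: 1; order 10: 7; order 20: 7; order 40: 1.
Total: 1 + 7 + 7 + 1 + 1 + 7 + 7 + 1 = 32.

32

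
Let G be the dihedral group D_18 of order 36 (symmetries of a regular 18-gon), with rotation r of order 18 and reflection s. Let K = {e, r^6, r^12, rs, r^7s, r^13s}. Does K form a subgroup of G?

Yes

|K| = 6 divides |G| = 36, consistent with Lagrange.
K contains the identity, every element's inverse is in K, and K is closed under ·: it is a subgroup.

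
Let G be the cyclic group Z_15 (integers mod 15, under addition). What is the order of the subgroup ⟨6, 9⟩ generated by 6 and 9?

|⟨6⟩| = 5 and |⟨9⟩| = 5, so |H| is a multiple of lcm(5, 5) = 5 and divides |G| = 15.
Closing under the operation: H = {0, 3, 6, 9, 12}, so |H| = 5.

5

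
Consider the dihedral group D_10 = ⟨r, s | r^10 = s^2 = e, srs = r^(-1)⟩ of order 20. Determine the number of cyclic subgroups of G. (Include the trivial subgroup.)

A cyclic subgroup of order d is generated by each of its φ(d) elements of order d, so the cyclic subgroups of order d number (#elements of order d)/φ(d).
Cyclic subgroups by order — order 1: 1; order 2: 11; order 5: 1; order 10: 1.
Total: 14.

14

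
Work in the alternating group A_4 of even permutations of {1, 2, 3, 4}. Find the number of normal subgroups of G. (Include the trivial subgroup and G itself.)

3

G has 10 subgroups. Checking conjugation-invariance by order — order 1: 1/1 normal; order 2: 0/3 normal; order 3: 0/4 normal; order 4: 1/1 normal; order 12: 1/1 normal.
Total normal subgroups: 3.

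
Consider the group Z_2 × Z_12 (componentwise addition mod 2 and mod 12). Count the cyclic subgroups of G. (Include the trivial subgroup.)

12

Group the elements of G by the cyclic subgroup they generate; each cyclic subgroup of order d accounts for φ(d) elements.
Cyclic subgroups by order — order 1: 1; order 2: 3; order 3: 1; order 4: 2; order 6: 3; order 12: 2.
Total: 12.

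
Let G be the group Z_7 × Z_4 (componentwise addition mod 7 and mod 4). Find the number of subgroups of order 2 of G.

|G| = 28 and 2 | 28, so subgroups of order 2 are possible by Lagrange.
The subgroups of order 2 are: {(0,0), (0,2)}.
So G has 1 subgroup of order 2.

1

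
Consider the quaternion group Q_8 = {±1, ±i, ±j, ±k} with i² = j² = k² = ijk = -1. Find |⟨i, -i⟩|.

4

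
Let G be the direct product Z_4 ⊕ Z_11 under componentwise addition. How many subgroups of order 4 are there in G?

1

|G| = 44 and 4 | 44, so subgroups of order 4 are possible by Lagrange.
The subgroups of order 4 are: {(0,0), (1,0), (2,0), (3,0)}.
So G has 1 subgroup of order 4.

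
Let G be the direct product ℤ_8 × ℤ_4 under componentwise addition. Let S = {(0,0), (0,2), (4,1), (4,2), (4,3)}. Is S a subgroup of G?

No

|S| = 5 does not divide |G| = 32, so by Lagrange S is not a subgroup.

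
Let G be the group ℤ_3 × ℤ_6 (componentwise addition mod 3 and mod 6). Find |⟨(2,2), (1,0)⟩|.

9

|⟨(2,2)⟩| = 3 and |⟨(1,0)⟩| = 3, so |H| is a multiple of lcm(3, 3) = 3 and divides |G| = 18.
Closing under the operation: H = {(0,0), (0,2), (0,4), (1,0), (1,2), (1,4), (2,0), (2,2), (2,4)}, so |H| = 9.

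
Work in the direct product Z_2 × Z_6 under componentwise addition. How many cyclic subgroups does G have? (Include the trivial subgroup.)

8

A cyclic subgroup of order d is generated by each of its φ(d) elements of order d, so the cyclic subgroups of order d number (#elements of order d)/φ(d).
Cyclic subgroups by order — order 1: 1; order 2: 3; order 3: 1; order 6: 3.
Total: 8.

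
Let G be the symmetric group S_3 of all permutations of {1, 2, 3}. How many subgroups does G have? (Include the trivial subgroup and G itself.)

|G| = 6, so by Lagrange every subgroup order divides 6. Divisors: 1, 2, 3, 6.
Subgroups by order — order 1: 1; order 2: 3; order 3: 1; order 6: 1.
Total: 1 + 3 + 1 + 1 = 6.

6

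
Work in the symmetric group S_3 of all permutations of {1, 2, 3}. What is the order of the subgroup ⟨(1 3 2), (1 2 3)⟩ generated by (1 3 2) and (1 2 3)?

|⟨(1 3 2)⟩| = 3 and |⟨(1 2 3)⟩| = 3, so |H| is a multiple of lcm(3, 3) = 3 and divides |G| = 6.
Closing under the operation: H = {e, (1 2 3), (1 3 2)}, so |H| = 3.

3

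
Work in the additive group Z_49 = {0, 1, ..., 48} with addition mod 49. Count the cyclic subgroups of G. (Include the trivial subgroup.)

Each element a generates a cyclic subgroup ⟨a⟩; distinct elements may generate the same one (a cyclic group of order d has φ(d) generators).
Cyclic subgroups by order — order 1: 1; order 7: 1; order 49: 1.
Total: 3.

3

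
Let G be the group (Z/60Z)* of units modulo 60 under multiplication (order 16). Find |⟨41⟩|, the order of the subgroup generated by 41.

Compute successive powers of 41 mod 60: 41, 1; 41^2 ≡ 1 (mod 60).
So |⟨41⟩| = 2.

2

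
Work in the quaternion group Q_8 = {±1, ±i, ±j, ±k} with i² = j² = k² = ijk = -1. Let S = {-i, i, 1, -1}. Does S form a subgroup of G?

|S| = 4 divides |G| = 8, consistent with Lagrange.
S contains the identity, every element's inverse is in S, and S is closed under ·: it is a subgroup.
In fact S = ⟨-i⟩.

Yes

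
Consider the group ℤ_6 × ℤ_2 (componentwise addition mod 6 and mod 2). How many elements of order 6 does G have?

6

An element (a,b) has order lcm(ord(a), ord(b)); count pairs with lcm equal to 6.
Enumerating gives 6 such elements.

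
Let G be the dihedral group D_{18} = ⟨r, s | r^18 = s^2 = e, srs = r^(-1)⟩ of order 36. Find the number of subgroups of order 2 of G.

19

|G| = 36 and 2 | 36, so subgroups of order 2 are possible by Lagrange.
The subgroups of order 2 are: {e, r^10s}; {e, r^11s}; {e, r^12s}; {e, r^13s}; … (19 in all).
So G has 19 subgroups of order 2.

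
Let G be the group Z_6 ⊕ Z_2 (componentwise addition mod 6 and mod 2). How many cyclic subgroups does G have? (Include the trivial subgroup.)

Each element a generates a cyclic subgroup ⟨a⟩; distinct elements may generate the same one (a cyclic group of order d has φ(d) generators).
Cyclic subgroups by order — order 1: 1; order 2: 3; order 3: 1; order 6: 3.
Total: 8.

8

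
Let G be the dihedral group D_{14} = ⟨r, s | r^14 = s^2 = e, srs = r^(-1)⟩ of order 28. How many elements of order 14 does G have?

The elements of order 14 are: r, r^3, r^5, r^9, r^11, r^13.
That's 6.

6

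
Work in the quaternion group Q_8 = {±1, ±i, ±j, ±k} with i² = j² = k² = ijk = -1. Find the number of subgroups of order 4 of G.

3

|G| = 8 and 4 | 8, so subgroups of order 4 are possible by Lagrange.
The subgroups of order 4 are: {1, -1, i, -i}; {1, -1, j, -j}; {1, -1, k, -k}.
So G has 3 subgroups of order 4.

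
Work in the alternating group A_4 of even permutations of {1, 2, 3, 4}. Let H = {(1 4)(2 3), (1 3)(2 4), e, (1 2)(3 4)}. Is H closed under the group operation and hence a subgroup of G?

|H| = 4 divides |G| = 12, consistent with Lagrange.
H contains the identity, every element's inverse is in H, and H is closed under ∘: it is a subgroup.

Yes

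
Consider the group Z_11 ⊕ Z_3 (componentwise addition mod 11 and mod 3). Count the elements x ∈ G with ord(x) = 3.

2

An element (a,b) has order lcm(ord(a), ord(b)); count pairs with lcm equal to 3.
Enumerating gives 2 such elements.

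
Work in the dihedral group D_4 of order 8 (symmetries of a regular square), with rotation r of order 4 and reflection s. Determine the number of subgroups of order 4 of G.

|G| = 8 and 4 | 8, so subgroups of order 4 are possible by Lagrange.
The subgroups of order 4 are: {e, r, r^2, r^3}; {e, r^2, s, r^2s}; {e, r^2, rs, r^3s}.
So G has 3 subgroups of order 4.

3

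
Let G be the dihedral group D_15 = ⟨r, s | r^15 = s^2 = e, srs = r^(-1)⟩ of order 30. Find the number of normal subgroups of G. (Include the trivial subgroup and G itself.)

G has 28 subgroups. Checking conjugation-invariance by order — order 1: 1/1 normal; order 2: 0/15 normal; order 3: 1/1 normal; order 5: 1/1 normal; order 6: 0/5 normal; order 10: 0/3 normal; order 15: 1/1 normal; order 30: 1/1 normal.
Total normal subgroups: 5.

5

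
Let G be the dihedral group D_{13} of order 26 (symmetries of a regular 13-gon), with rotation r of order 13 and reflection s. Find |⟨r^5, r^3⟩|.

|⟨r^5⟩| = 13 and |⟨r^3⟩| = 13, so |H| is a multiple of lcm(13, 13) = 13 and divides |G| = 26.
Closing under the operation: H = {e, r, r^2, r^3, r^4, r^5, r^6, r^7, r^8, r^9, r^10, r^11, r^12}, so |H| = 13.

13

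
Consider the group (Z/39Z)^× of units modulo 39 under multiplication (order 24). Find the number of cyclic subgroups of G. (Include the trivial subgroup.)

Each element a generates a cyclic subgroup ⟨a⟩; distinct elements may generate the same one (a cyclic group of order d has φ(d) generators).
Cyclic subgroups by order — order 1: 1; order 2: 3; order 3: 1; order 4: 2; order 6: 3; order 12: 2.
Total: 12.

12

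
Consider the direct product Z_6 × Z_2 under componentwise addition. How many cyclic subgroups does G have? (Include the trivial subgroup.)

8

A cyclic subgroup of order d is generated by each of its φ(d) elements of order d, so the cyclic subgroups of order d number (#elements of order d)/φ(d).
Cyclic subgroups by order — order 1: 1; order 2: 3; order 3: 1; order 6: 3.
Total: 8.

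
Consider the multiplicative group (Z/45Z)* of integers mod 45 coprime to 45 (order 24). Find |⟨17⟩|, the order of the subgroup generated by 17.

Compute successive powers of 17 mod 45: 17, 19, 8, 1; 17^4 ≡ 1 (mod 45).
So |⟨17⟩| = 4.

4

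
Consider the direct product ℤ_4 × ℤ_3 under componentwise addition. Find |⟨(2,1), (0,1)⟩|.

6

|⟨(2,1)⟩| = 6 and |⟨(0,1)⟩| = 3, so |H| is a multiple of lcm(6, 3) = 6 and divides |G| = 12.
Closing under the operation: H = {(0,0), (0,1), (0,2), (2,0), (2,1), (2,2)}, so |H| = 6.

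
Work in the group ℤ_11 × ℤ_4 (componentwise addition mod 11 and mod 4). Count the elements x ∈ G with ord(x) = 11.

An element (a,b) has order lcm(ord(a), ord(b)); count pairs with lcm equal to 11.
Enumerating gives 10 such elements.

10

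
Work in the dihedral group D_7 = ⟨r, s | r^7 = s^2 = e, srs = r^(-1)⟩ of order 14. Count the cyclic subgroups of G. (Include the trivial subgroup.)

9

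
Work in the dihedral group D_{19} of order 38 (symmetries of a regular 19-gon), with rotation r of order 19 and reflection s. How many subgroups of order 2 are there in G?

19

|G| = 38 and 2 | 38, so subgroups of order 2 are possible by Lagrange.
The subgroups of order 2 are: {e, r^10s}; {e, r^11s}; {e, r^12s}; {e, r^13s}; … (19 in all).
So G has 19 subgroups of order 2.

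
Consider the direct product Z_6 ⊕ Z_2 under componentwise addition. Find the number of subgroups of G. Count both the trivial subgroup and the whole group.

|G| = 12, so by Lagrange every subgroup order divides 12. Divisors: 1, 2, 3, 4, 6, 12.
Subgroups by order — order 1: 1; order 2: 3; order 3: 1; order 4: 1; order 6: 3; order 12: 1.
Total: 1 + 3 + 1 + 1 + 3 + 1 = 10.

10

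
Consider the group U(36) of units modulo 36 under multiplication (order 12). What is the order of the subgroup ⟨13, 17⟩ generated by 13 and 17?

|⟨13⟩| = 3 and |⟨17⟩| = 2, so |H| is a multiple of lcm(3, 2) = 6 and divides |G| = 12.
Closing under the operation: H = {1, 5, 13, 17, 25, 29}, so |H| = 6.

6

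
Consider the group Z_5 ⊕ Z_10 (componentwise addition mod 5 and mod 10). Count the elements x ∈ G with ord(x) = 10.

24

An element (a,b) has order lcm(ord(a), ord(b)); count pairs with lcm equal to 10.
Enumerating gives 24 such elements.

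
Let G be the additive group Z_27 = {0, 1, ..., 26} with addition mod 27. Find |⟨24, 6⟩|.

9

|⟨24⟩| = 9 and |⟨6⟩| = 9, so |H| is a multiple of lcm(9, 9) = 9 and divides |G| = 27.
Closing under the operation: H = {0, 3, 6, 9, 12, 15, 18, 21, 24}, so |H| = 9.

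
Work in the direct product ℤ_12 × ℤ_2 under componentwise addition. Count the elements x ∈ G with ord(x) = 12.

8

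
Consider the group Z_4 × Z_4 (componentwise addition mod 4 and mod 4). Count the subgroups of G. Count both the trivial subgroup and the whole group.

|G| = 16, so by Lagrange every subgroup order divides 16. Divisors: 1, 2, 4, 8, 16.
Subgroups by order — order 1: 1; order 2: 3; order 4: 7; order 8: 3; order 16: 1.
Total: 1 + 3 + 7 + 3 + 1 = 15.

15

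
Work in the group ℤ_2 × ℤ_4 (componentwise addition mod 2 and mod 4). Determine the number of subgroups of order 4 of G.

|G| = 8 and 4 | 8, so subgroups of order 4 are possible by Lagrange.
The subgroups of order 4 are: {(0,0), (0,1), (0,2), (0,3)}; {(0,0), (0,2), (1,0), (1,2)}; {(0,0), (0,2), (1,1), (1,3)}.
So G has 3 subgroups of order 4.

3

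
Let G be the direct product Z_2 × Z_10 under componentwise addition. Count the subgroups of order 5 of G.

1

|G| = 20 and 5 | 20, so subgroups of order 5 are possible by Lagrange.
The subgroups of order 5 are: {(0,0), (0,2), (0,4), (0,6), (0,8)}.
So G has 1 subgroup of order 5.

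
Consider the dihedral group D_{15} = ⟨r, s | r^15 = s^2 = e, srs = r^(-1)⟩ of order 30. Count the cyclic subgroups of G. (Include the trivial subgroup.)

19

Group the elements of G by the cyclic subgroup they generate; each cyclic subgroup of order d accounts for φ(d) elements.
Cyclic subgroups by order — order 1: 1; order 2: 15; order 3: 1; order 5: 1; order 15: 1.
Total: 19.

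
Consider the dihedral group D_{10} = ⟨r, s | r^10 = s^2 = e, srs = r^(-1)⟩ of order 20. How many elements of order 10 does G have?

4

The elements of order 10 are: r, r^3, r^7, r^9.
That's 4.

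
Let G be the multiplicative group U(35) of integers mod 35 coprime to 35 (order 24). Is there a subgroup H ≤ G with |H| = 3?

Yes

3 | 24. A subgroup of order 3 is {1, 11, 16}.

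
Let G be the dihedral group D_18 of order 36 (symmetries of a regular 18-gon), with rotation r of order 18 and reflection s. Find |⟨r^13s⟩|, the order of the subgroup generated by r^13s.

2

Computing powers of r^13s: the smallest k with (r^13s)^k = e is k = 2.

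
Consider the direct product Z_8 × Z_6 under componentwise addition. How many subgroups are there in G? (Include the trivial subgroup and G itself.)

22

|G| = 48, so by Lagrange every subgroup order divides 48. Divisors: 1, 2, 3, 4, 6, 8, 12, 16, 24, 48.
Subgroups by order — order 1: 1; order 2: 3; order 3: 1; order 4: 3; order 6: 3; order 8: 3; order 12: 3; order 16: 1; order 24: 3; order 48: 1.
Total: 1 + 3 + 1 + 3 + 3 + 3 + 3 + 1 + 3 + 1 = 22.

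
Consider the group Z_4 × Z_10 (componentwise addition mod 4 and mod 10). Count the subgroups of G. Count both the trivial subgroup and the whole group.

16

|G| = 40, so by Lagrange every subgroup order divides 40. Divisors: 1, 2, 4, 5, 8, 10, 20, 40.
Subgroups by order — order 1: 1; order 2: 3; order 4: 3; order 5: 1; order 8: 1; order 10: 3; order 20: 3; order 40: 1.
Total: 1 + 3 + 3 + 1 + 1 + 3 + 3 + 1 = 16.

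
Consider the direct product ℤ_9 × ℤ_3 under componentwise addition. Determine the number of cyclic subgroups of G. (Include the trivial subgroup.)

A cyclic subgroup of order d is generated by each of its φ(d) elements of order d, so the cyclic subgroups of order d number (#elements of order d)/φ(d).
Cyclic subgroups by order — order 1: 1; order 3: 4; order 9: 3.
Total: 8.

8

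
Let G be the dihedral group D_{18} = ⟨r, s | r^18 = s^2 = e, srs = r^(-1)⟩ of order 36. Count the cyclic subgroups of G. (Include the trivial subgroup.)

24

Each element a generates a cyclic subgroup ⟨a⟩; distinct elements may generate the same one (a cyclic group of order d has φ(d) generators).
Cyclic subgroups by order — order 1: 1; order 2: 19; order 3: 1; order 6: 1; order 9: 1; order 18: 1.
Total: 24.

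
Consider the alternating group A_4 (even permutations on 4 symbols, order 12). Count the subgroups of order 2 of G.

3

|G| = 12 and 2 | 12, so subgroups of order 2 are possible by Lagrange.
The subgroups of order 2 are: {e, (1 2)(3 4)}; {e, (1 3)(2 4)}; {e, (1 4)(2 3)}.
So G has 3 subgroups of order 2.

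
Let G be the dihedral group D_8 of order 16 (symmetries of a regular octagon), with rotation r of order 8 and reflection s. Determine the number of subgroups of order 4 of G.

5

|G| = 16 and 4 | 16, so subgroups of order 4 are possible by Lagrange.
The subgroups of order 4 are: {e, r^2, r^4, r^6}; {e, r^4, r^2s, r^6s}; {e, r^4, r^3s, r^7s}; {e, r^4, s, r^4s}; … (5 in all).
So G has 5 subgroups of order 4.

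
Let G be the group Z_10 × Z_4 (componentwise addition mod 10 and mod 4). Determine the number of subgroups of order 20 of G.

|G| = 40 and 20 | 40, so subgroups of order 20 are possible by Lagrange.
The subgroups of order 20 are: {(0,0), (0,1), (0,2), (0,3), (2,0), (2,1), (2,2), (2,3), (4,0), (4,1), (4,2), (4,3), (6,0), (6,1), (6,2), (6,3), (8,0), (8,1), (8,2), (8,3)}; {(0,0), (0,2), (1,0), (1,2), (2,0), (2,2), (3,0), (3,2), (4,0), (4,2), (5,0), (5,2), (6,0), (6,2), (7,0), (7,2), (8,0), (8,2), (9,0), (9,2)}; {(0,0), (0,2), (1,1), (1,3), (2,0), (2,2), (3,1), (3,3), (4,0), (4,2), (5,1), (5,3), (6,0), (6,2), (7,1), (7,3), (8,0), (8,2), (9,1), (9,3)}.
So G has 3 subgroups of order 20.

3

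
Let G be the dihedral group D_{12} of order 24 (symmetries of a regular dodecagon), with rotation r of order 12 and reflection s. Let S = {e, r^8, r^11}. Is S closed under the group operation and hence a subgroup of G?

r^11 ∈ S but its inverse r ∉ S, so S is not a subgroup.

No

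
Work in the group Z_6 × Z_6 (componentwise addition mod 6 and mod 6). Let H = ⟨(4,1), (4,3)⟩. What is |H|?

18

|⟨(4,1)⟩| = 6 and |⟨(4,3)⟩| = 6, so |H| is a multiple of lcm(6, 6) = 6 and divides |G| = 36.
Closing under the operation: H = {(0,0), (0,1), (0,2), (0,3), (0,4), (0,5), (2,0), (2,1), (2,2), (2,3), (2,4), (2,5), (4,0), (4,1), (4,2), (4,3), (4,4), (4,5)}, so |H| = 18.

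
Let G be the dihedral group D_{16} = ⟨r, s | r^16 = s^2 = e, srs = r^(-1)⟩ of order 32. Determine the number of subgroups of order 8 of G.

5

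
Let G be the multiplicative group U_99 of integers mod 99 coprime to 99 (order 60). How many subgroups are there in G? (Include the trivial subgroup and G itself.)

20

|G| = 60, so by Lagrange every subgroup order divides 60. Divisors: 1, 2, 3, 4, 5, 6, 10, 12, 15, 20, 30, 60.
Subgroups by order — order 1: 1; order 2: 3; order 3: 1; order 4: 1; order 5: 1; order 6: 3; order 10: 3; order 12: 1; order 15: 1; order 20: 1; order 30: 3; order 60: 1.
Total: 1 + 3 + 1 + 1 + 1 + 3 + 3 + 1 + 1 + 1 + 3 + 1 = 20.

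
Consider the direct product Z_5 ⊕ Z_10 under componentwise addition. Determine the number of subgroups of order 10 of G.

|G| = 50 and 10 | 50, so subgroups of order 10 are possible by Lagrange.
The subgroups of order 10 are: {(0,0), (0,1), (0,2), (0,3), (0,4), (0,5), (0,6), (0,7), (0,8), (0,9)}; {(0,0), (0,5), (1,0), (1,5), (2,0), (2,5), (3,0), (3,5), (4,0), (4,5)}; {(0,0), (0,5), (1,1), (1,6), (2,2), (2,7), (3,3), (3,8), (4,4), (4,9)}; {(0,0), (0,5), (1,2), (1,7), (2,4), (2,9), (3,1), (3,6), (4,3), (4,8)}; … (6 in all).
So G has 6 subgroups of order 10.

6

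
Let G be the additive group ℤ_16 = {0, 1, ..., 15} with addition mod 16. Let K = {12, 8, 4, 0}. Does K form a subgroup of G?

Yes

|K| = 4 divides |G| = 16, consistent with Lagrange.
K contains the identity, every element's inverse is in K, and K is closed under +: it is a subgroup.
In fact K = ⟨4⟩.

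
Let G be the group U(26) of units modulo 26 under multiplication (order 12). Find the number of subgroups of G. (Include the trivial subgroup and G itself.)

|G| = 12, so by Lagrange every subgroup order divides 12. Divisors: 1, 2, 3, 4, 6, 12.
Subgroups by order — order 1: 1; order 2: 1; order 3: 1; order 4: 1; order 6: 1; order 12: 1.
Total: 1 + 1 + 1 + 1 + 1 + 1 = 6.

6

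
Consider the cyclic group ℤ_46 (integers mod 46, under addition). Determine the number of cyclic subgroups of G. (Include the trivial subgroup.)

4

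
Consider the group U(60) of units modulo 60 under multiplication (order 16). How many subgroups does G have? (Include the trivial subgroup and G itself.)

|G| = 16, so by Lagrange every subgroup order divides 16. Divisors: 1, 2, 4, 8, 16.
Subgroups by order — order 1: 1; order 2: 7; order 4: 11; order 8: 7; order 16: 1.
Total: 1 + 7 + 11 + 7 + 1 = 27.

27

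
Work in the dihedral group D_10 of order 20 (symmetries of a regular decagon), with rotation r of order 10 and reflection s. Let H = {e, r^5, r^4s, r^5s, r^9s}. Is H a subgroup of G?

No

Closure fails: r^5 · r^5s = s ∉ H. So H is not a subgroup.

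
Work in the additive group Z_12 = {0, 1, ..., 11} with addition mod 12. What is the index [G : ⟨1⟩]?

1

|⟨1⟩| = 12 and |G| = 12.
By Lagrange, [G : H] = |G|/|H| = 12/12 = 1.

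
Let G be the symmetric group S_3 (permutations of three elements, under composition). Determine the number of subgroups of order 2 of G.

3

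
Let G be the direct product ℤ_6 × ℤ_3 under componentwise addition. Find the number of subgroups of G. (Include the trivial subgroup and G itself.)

12

|G| = 18, so by Lagrange every subgroup order divides 18. Divisors: 1, 2, 3, 6, 9, 18.
Subgroups by order — order 1: 1; order 2: 1; order 3: 4; order 6: 4; order 9: 1; order 18: 1.
Total: 1 + 1 + 4 + 4 + 1 + 1 = 12.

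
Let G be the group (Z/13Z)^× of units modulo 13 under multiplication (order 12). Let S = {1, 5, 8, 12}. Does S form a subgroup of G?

Yes

|S| = 4 divides |G| = 12, consistent with Lagrange.
S contains the identity, every element's inverse is in S, and S is closed under ·: it is a subgroup.
In fact S = ⟨8⟩.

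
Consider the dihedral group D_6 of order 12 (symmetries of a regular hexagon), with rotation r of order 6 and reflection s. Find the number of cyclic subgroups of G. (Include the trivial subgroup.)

Each element a generates a cyclic subgroup ⟨a⟩; distinct elements may generate the same one (a cyclic group of order d has φ(d) generators).
Cyclic subgroups by order — order 1: 1; order 2: 7; order 3: 1; order 6: 1.
Total: 10.

10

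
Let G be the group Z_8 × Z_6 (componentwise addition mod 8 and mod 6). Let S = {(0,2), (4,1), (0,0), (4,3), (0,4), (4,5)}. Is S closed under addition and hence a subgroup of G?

Yes

|S| = 6 divides |G| = 48, consistent with Lagrange.
S contains the identity, every element's inverse is in S, and S is closed under +: it is a subgroup.
In fact S = ⟨(4,5)⟩.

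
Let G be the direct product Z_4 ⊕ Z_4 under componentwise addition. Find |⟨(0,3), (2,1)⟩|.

|⟨(0,3)⟩| = 4 and |⟨(2,1)⟩| = 4, so |H| is a multiple of lcm(4, 4) = 4 and divides |G| = 16.
Closing under the operation: H = {(0,0), (0,1), (0,2), (0,3), (2,0), (2,1), (2,2), (2,3)}, so |H| = 8.

8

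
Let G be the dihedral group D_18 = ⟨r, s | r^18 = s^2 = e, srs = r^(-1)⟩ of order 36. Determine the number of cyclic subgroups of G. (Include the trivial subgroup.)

24

Group the elements of G by the cyclic subgroup they generate; each cyclic subgroup of order d accounts for φ(d) elements.
Cyclic subgroups by order — order 1: 1; order 2: 19; order 3: 1; order 6: 1; order 9: 1; order 18: 1.
Total: 24.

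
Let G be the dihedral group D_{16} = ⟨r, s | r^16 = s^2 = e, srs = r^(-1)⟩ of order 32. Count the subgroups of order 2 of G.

|G| = 32 and 2 | 32, so subgroups of order 2 are possible by Lagrange.
The subgroups of order 2 are: {e, r^10s}; {e, r^11s}; {e, r^12s}; {e, r^13s}; … (17 in all).
So G has 17 subgroups of order 2.

17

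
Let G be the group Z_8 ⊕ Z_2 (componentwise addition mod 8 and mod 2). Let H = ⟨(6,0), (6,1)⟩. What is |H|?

8

|⟨(6,0)⟩| = 4 and |⟨(6,1)⟩| = 4, so |H| is a multiple of lcm(4, 4) = 4 and divides |G| = 16.
Closing under the operation: H = {(0,0), (0,1), (2,0), (2,1), (4,0), (4,1), (6,0), (6,1)}, so |H| = 8.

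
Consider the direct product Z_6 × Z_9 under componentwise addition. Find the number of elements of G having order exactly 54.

0

An element (a,b) has order lcm(ord(a), ord(b)); count pairs with lcm equal to 54.
Enumerating gives 0 such elements.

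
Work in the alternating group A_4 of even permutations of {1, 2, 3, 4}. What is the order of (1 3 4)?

3

Computing powers of (1 3 4): the smallest k with ((1 3 4))^k = e is k = 3.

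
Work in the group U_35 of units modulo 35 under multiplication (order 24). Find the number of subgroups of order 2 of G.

3

|G| = 24 and 2 | 24, so subgroups of order 2 are possible by Lagrange.
The subgroups of order 2 are: {1, 29}; {1, 34}; {1, 6}.
So G has 3 subgroups of order 2.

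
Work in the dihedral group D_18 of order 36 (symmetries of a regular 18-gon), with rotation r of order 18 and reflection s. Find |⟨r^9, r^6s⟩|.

4

|⟨r^9⟩| = 2 and |⟨r^6s⟩| = 2, so |H| is a multiple of lcm(2, 2) = 2 and divides |G| = 36.
Closing under the operation: H = {e, r^9, r^6s, r^15s}, so |H| = 4.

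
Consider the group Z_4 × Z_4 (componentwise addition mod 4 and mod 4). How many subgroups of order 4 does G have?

7

|G| = 16 and 4 | 16, so subgroups of order 4 are possible by Lagrange.
The subgroups of order 4 are: {(0,0), (0,1), (0,2), (0,3)}; {(0,0), (0,2), (2,0), (2,2)}; {(0,0), (0,2), (2,1), (2,3)}; {(0,0), (1,0), (2,0), (3,0)}; … (7 in all).
So G has 7 subgroups of order 4.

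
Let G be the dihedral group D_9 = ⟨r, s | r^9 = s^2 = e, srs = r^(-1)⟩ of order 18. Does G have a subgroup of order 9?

Yes

9 | 18. A subgroup of order 9 is {e, r, r^2, r^3, r^4, r^5, r^6, r^7, r^8}.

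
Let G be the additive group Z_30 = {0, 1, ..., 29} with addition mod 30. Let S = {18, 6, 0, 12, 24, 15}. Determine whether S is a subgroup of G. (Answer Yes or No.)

No

Closure fails: 18 + 15 = 3 ∉ S. So S is not a subgroup.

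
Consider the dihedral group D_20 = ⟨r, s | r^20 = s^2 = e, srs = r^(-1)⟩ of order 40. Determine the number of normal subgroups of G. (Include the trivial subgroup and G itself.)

9

G has 48 subgroups. Checking conjugation-invariance by order — order 1: 1/1 normal; order 2: 1/21 normal; order 4: 1/11 normal; order 5: 1/1 normal; order 8: 0/5 normal; order 10: 1/5 normal; order 20: 3/3 normal; order 40: 1/1 normal.
Total normal subgroups: 9.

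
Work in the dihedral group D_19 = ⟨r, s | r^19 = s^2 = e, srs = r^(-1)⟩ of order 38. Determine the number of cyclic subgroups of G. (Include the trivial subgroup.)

Group the elements of G by the cyclic subgroup they generate; each cyclic subgroup of order d accounts for φ(d) elements.
Cyclic subgroups by order — order 1: 1; order 2: 19; order 19: 1.
Total: 21.

21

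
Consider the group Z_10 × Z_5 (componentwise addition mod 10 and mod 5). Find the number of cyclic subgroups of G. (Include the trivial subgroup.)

Each element a generates a cyclic subgroup ⟨a⟩; distinct elements may generate the same one (a cyclic group of order d has φ(d) generators).
Cyclic subgroups by order — order 1: 1; order 2: 1; order 5: 6; order 10: 6.
Total: 14.

14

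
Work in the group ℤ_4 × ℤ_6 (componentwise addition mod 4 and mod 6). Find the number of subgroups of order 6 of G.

3

|G| = 24 and 6 | 24, so subgroups of order 6 are possible by Lagrange.
The subgroups of order 6 are: {(0,0), (0,1), (0,2), (0,3), (0,4), (0,5)}; {(0,0), (0,2), (0,4), (2,0), (2,2), (2,4)}; {(0,0), (0,2), (0,4), (2,1), (2,3), (2,5)}.
So G has 3 subgroups of order 6.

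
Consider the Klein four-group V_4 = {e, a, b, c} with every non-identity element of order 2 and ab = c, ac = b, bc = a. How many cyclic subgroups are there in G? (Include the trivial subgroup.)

A cyclic subgroup of order d is generated by each of its φ(d) elements of order d, so the cyclic subgroups of order d number (#elements of order d)/φ(d).
Cyclic subgroups by order — order 1: 1; order 2: 3.
Total: 4.

4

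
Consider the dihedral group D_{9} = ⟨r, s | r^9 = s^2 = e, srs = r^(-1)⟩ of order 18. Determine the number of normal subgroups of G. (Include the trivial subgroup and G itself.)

G has 16 subgroups. Checking conjugation-invariance by order — order 1: 1/1 normal; order 2: 0/9 normal; order 3: 1/1 normal; order 6: 0/3 normal; order 9: 1/1 normal; order 18: 1/1 normal.
Total normal subgroups: 4.

4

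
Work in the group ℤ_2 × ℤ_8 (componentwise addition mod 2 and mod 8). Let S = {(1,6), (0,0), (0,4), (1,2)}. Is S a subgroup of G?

|S| = 4 divides |G| = 16, consistent with Lagrange.
S contains the identity, every element's inverse is in S, and S is closed under +: it is a subgroup.
In fact S = ⟨(1,6)⟩.

Yes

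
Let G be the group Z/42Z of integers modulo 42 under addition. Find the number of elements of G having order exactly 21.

12

In a cyclic group of order 42, the number of elements of order d (for d | 42) is φ(d).
φ(21) = 12.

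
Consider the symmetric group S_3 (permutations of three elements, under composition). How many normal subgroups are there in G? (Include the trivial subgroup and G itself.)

G has 6 subgroups. Checking conjugation-invariance by order — order 1: 1/1 normal; order 2: 0/3 normal; order 3: 1/1 normal; order 6: 1/1 normal.
Total normal subgroups: 3.

3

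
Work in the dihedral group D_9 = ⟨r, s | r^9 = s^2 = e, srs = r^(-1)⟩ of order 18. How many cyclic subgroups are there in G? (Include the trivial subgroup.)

Group the elements of G by the cyclic subgroup they generate; each cyclic subgroup of order d accounts for φ(d) elements.
Cyclic subgroups by order — order 1: 1; order 2: 9; order 3: 1; order 9: 1.
Total: 12.

12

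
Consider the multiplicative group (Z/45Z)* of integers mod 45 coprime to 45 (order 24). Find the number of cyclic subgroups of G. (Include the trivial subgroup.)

12

A cyclic subgroup of order d is generated by each of its φ(d) elements of order d, so the cyclic subgroups of order d number (#elements of order d)/φ(d).
Cyclic subgroups by order — order 1: 1; order 2: 3; order 3: 1; order 4: 2; order 6: 3; order 12: 2.
Total: 12.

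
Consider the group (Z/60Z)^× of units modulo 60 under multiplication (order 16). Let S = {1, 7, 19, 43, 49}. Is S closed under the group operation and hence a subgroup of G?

|S| = 5 does not divide |G| = 16, so by Lagrange S is not a subgroup.

No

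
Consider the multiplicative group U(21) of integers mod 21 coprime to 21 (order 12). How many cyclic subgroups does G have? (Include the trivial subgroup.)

8

A cyclic subgroup of order d is generated by each of its φ(d) elements of order d, so the cyclic subgroups of order d number (#elements of order d)/φ(d).
Cyclic subgroups by order — order 1: 1; order 2: 3; order 3: 1; order 6: 3.
Total: 8.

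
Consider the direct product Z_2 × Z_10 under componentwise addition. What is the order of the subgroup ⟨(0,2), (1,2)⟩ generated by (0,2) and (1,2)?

10

|⟨(0,2)⟩| = 5 and |⟨(1,2)⟩| = 10, so |H| is a multiple of lcm(5, 10) = 10 and divides |G| = 20.
Closing under the operation: H = {(0,0), (0,2), (0,4), (0,6), (0,8), (1,0), (1,2), (1,4), (1,6), (1,8)}, so |H| = 10.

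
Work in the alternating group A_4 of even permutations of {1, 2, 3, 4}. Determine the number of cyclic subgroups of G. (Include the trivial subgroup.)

A cyclic subgroup of order d is generated by each of its φ(d) elements of order d, so the cyclic subgroups of order d number (#elements of order d)/φ(d).
Cyclic subgroups by order — order 1: 1; order 2: 3; order 3: 4.
Total: 8.

8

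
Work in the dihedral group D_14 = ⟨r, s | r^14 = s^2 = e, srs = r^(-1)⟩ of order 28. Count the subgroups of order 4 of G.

7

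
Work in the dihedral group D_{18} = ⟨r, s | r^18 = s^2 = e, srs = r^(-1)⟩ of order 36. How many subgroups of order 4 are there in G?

9

|G| = 36 and 4 | 36, so subgroups of order 4 are possible by Lagrange.
The subgroups of order 4 are: {e, r^9, rs, r^10s}; {e, r^9, r^2s, r^11s}; {e, r^9, r^3s, r^12s}; {e, r^9, r^4s, r^13s}; … (9 in all).
So G has 9 subgroups of order 4.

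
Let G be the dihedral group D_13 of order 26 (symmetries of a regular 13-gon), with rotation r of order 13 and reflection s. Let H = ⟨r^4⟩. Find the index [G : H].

2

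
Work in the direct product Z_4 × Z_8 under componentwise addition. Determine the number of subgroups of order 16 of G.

|G| = 32 and 16 | 32, so subgroups of order 16 are possible by Lagrange.
The subgroups of order 16 are: {(0,0), (0,1), (0,2), (0,3), (0,4), (0,5), (0,6), (0,7), (2,0), (2,1), (2,2), (2,3), (2,4), (2,5), (2,6), (2,7)}; {(0,0), (0,2), (0,4), (0,6), (1,0), (1,2), (1,4), (1,6), (2,0), (2,2), (2,4), (2,6), (3,0), (3,2), (3,4), (3,6)}; {(0,0), (0,2), (0,4), (0,6), (1,1), (1,3), (1,5), (1,7), (2,0), (2,2), (2,4), (2,6), (3,1), (3,3), (3,5), (3,7)}.
So G has 3 subgroups of order 16.

3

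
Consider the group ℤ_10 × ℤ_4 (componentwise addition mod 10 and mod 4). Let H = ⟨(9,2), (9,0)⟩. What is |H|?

|⟨(9,2)⟩| = 10 and |⟨(9,0)⟩| = 10, so |H| is a multiple of lcm(10, 10) = 10 and divides |G| = 40.
Closing under the operation: H = {(0,0), (0,2), (1,0), (1,2), (2,0), (2,2), (3,0), (3,2), (4,0), (4,2), (5,0), (5,2), (6,0), (6,2), (7,0), (7,2), (8,0), (8,2), (9,0), (9,2)}, so |H| = 20.

20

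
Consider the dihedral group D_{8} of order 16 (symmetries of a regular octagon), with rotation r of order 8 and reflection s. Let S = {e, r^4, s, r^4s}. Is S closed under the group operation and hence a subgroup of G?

Yes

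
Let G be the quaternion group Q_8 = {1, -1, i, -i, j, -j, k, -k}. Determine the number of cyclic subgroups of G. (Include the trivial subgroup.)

5

Group the elements of G by the cyclic subgroup they generate; each cyclic subgroup of order d accounts for φ(d) elements.
Cyclic subgroups by order — order 1: 1; order 2: 1; order 4: 3.
Total: 5.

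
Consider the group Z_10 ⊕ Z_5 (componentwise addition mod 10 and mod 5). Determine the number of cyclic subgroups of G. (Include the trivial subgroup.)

Group the elements of G by the cyclic subgroup they generate; each cyclic subgroup of order d accounts for φ(d) elements.
Cyclic subgroups by order — order 1: 1; order 2: 1; order 5: 6; order 10: 6.
Total: 14.

14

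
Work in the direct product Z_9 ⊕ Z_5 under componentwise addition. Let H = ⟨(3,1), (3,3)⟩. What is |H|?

15

|⟨(3,1)⟩| = 15 and |⟨(3,3)⟩| = 15, so |H| is a multiple of lcm(15, 15) = 15 and divides |G| = 45.
Closing under the operation: H = {(0,0), (0,1), (0,2), (0,3), (0,4), (3,0), (3,1), (3,2), (3,3), (3,4), (6,0), (6,1), (6,2), (6,3), (6,4)}, so |H| = 15.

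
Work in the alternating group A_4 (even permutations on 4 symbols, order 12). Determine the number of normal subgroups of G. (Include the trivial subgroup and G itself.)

3

G has 10 subgroups. Checking conjugation-invariance by order — order 1: 1/1 normal; order 2: 0/3 normal; order 3: 0/4 normal; order 4: 1/1 normal; order 12: 1/1 normal.
Total normal subgroups: 3.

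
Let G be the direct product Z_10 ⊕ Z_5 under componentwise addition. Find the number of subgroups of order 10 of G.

|G| = 50 and 10 | 50, so subgroups of order 10 are possible by Lagrange.
The subgroups of order 10 are: {(0,0), (0,1), (0,2), (0,3), (0,4), (5,0), (5,1), (5,2), (5,3), (5,4)}; {(0,0), (1,0), (2,0), (3,0), (4,0), (5,0), (6,0), (7,0), (8,0), (9,0)}; {(0,0), (1,1), (2,2), (3,3), (4,4), (5,0), (6,1), (7,2), (8,3), (9,4)}; {(0,0), (1,2), (2,4), (3,1), (4,3), (5,0), (6,2), (7,4), (8,1), (9,3)}; … (6 in all).
So G has 6 subgroups of order 10.

6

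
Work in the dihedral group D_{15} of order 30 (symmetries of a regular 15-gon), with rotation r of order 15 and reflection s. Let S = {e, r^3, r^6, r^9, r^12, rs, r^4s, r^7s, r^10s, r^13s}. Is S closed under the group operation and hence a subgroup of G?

|S| = 10 divides |G| = 30, consistent with Lagrange.
S contains the identity, every element's inverse is in S, and S is closed under ·: it is a subgroup.

Yes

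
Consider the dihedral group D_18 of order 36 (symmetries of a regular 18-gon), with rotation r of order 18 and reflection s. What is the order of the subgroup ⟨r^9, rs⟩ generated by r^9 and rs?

4

|⟨r^9⟩| = 2 and |⟨rs⟩| = 2, so |H| is a multiple of lcm(2, 2) = 2 and divides |G| = 36.
Closing under the operation: H = {e, r^9, rs, r^10s}, so |H| = 4.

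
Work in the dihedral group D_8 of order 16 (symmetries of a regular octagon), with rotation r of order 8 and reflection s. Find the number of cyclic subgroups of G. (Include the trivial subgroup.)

A cyclic subgroup of order d is generated by each of its φ(d) elements of order d, so the cyclic subgroups of order d number (#elements of order d)/φ(d).
Cyclic subgroups by order — order 1: 1; order 2: 9; order 4: 1; order 8: 1.
Total: 12.

12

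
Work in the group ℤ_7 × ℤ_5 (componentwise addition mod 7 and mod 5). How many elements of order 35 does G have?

24

An element (a,b) has order lcm(ord(a), ord(b)); count pairs with lcm equal to 35.
Enumerating gives 24 such elements.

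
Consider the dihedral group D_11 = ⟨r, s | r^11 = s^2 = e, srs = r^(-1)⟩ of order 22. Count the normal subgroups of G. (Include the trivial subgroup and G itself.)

G has 14 subgroups. Checking conjugation-invariance by order — order 1: 1/1 normal; order 2: 0/11 normal; order 11: 1/1 normal; order 22: 1/1 normal.
Total normal subgroups: 3.

3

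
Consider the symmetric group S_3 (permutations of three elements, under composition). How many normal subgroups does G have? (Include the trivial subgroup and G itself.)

3

G has 6 subgroups. Checking conjugation-invariance by order — order 1: 1/1 normal; order 2: 0/3 normal; order 3: 1/1 normal; order 6: 1/1 normal.
Total normal subgroups: 3.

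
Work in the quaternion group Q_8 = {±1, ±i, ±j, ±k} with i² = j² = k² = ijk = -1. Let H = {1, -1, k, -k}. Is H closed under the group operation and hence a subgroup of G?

Yes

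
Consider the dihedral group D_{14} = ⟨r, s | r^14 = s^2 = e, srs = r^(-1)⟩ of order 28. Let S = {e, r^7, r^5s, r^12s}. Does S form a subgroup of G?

|S| = 4 divides |G| = 28, consistent with Lagrange.
S contains the identity, every element's inverse is in S, and S is closed under ·: it is a subgroup.

Yes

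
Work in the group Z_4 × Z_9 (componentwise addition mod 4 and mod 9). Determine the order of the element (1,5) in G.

The order of (1,5) in Z_4 × Z_9 is lcm(ord(1) in Z_4, ord(5) in Z_9).
ord(1) = 4 and ord(5) = 9, so |⟨(1,5)⟩| = lcm(4, 9) = 36.

36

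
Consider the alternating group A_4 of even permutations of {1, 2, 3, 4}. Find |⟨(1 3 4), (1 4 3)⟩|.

3

|⟨(1 3 4)⟩| = 3 and |⟨(1 4 3)⟩| = 3, so |H| is a multiple of lcm(3, 3) = 3 and divides |G| = 12.
Closing under the operation: H = {e, (1 3 4), (1 4 3)}, so |H| = 3.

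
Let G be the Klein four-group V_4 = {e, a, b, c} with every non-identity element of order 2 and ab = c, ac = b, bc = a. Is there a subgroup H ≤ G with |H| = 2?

Yes

2 | 4. A subgroup of order 2 is {e, a}.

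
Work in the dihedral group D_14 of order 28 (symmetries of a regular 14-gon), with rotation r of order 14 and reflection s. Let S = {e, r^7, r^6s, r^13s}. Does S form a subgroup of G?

|S| = 4 divides |G| = 28, consistent with Lagrange.
S contains the identity, every element's inverse is in S, and S is closed under ·: it is a subgroup.

Yes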